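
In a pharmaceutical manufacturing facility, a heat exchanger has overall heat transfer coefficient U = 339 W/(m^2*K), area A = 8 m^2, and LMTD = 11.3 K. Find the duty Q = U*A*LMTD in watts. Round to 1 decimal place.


Q = U * A * LMTD
Q = 339 * 8 * 11.3
Q = 30645.6 W


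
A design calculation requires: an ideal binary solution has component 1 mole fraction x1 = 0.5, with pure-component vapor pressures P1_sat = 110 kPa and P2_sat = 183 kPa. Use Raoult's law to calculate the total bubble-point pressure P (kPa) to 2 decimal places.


P = x1*P1_sat + x2*P2_sat
x2 = 1 - x1 = 1 - 0.5 = 0.5
P = 0.5*110 + 0.5*183
P = 55.0 + 91.5
P = 146.50 kPa


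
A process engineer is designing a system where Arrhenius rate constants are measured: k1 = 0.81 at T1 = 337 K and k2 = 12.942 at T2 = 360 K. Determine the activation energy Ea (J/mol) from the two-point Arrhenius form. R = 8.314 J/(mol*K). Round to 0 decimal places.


Ea = R * ln(k2/k1) / (1/T1 - 1/T2)
ln(k2/k1) = ln(12.942/0.81) = 2.7711989
1/T1 - 1/T2 = 1/337 - 1/360 = 0.000189581273
Ea = 8.314 * 2.7711989 / 0.000189581273
Ea = 121530 J/mol


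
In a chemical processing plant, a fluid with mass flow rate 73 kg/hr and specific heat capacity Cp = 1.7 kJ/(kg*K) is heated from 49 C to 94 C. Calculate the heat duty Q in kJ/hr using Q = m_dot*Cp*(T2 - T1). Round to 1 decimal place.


Q = m_dot * Cp * (T2 - T1)
Q = 73 * 1.7 * (94 - 49)
Q = 73 * 1.7 * 45
Q = 5584.5 kJ/hr


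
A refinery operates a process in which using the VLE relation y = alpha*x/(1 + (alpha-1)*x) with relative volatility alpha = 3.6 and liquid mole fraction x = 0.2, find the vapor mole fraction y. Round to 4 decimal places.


y = alpha*x / (1 + (alpha-1)*x)
y = 3.6*0.2 / (1 + (3.6-1)*0.2)
y = 0.72 / (1 + 0.52)
y = 0.72 / 1.52
y = 0.4737


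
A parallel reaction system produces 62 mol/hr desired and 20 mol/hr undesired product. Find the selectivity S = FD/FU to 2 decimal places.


S = desired product rate / undesired product rate
S = 62 / 20
S = 3.10


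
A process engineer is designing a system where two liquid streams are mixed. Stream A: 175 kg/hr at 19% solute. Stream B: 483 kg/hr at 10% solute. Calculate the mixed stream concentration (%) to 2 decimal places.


Mass balance on solute: F1*x1 + F2*x2 = F3*x3
F3 = F1 + F2 = 175 + 483 = 658 kg/hr
x3 = (F1*x1 + F2*x2)/F3
x3 = (175*0.19 + 483*0.1) / 658
x3 = 12.39%


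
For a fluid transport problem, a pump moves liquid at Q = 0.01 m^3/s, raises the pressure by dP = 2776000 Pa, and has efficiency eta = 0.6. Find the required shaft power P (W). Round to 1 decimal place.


P = Q * dP / eta
P = 0.01 * 2776000 / 0.6
P = 27760.0 / 0.6
P = 46266.7 W


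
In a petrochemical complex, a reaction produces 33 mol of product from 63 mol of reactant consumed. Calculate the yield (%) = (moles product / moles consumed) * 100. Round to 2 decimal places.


Yield = (moles product / moles consumed) * 100%
Yield = (33 / 63) * 100
Yield = 0.5238 * 100
Yield = 52.38%


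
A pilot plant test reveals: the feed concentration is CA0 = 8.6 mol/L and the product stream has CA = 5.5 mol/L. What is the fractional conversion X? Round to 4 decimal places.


X = (CA0 - CA) / CA0
X = (8.6 - 5.5) / 8.6
X = 3.1 / 8.6
X = 0.3605


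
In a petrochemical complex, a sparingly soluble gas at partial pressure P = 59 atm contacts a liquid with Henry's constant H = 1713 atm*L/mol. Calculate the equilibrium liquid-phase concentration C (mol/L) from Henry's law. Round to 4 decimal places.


C = P / H
C = 59 / 1713
C = 0.0344 mol/L


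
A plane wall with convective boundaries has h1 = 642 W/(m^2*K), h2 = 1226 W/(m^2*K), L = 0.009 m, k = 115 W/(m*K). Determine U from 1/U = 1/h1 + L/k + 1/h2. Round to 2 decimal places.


1/U = 1/h1 + L/k + 1/h2
1/U = 1/642 + 0.009/115 + 1/1226
1/U = 0.0015576324 + 7.82609e-05 + 0.0008156607
1/U = 0.002451554
U = 407.90 W/(m^2*K)


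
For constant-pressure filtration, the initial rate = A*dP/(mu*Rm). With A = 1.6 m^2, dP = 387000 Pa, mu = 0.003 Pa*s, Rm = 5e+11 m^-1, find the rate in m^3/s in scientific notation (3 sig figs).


rate = A * dP / (mu * Rm)
rate = 1.6 * 387000 / (0.003 * 5e+11)
rate = 619200.0 / 1.500e+09
rate = 4.13e-04 m^3/s


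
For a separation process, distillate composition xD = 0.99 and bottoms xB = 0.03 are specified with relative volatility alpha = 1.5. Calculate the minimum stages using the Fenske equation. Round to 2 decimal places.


N_min = ln((xD*(1-xB))/(xB*(1-xD))) / ln(alpha)
Numerator inside ln: 0.9603 / 0.0003 = 3201.0
ln(3201.0) = 8.071219
ln(alpha) = ln(1.5) = 0.405465
N_min = 8.071219 / 0.405465 = 19.91


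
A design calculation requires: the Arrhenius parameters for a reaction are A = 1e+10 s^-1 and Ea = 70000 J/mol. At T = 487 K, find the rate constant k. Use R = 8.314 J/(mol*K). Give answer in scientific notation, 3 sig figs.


k = A * exp(-Ea/(R*T))
k = 1e+10 * exp(-70000 / (8.314 * 487))
k = 1e+10 * exp(-17.288569)
k = 3.10e+02


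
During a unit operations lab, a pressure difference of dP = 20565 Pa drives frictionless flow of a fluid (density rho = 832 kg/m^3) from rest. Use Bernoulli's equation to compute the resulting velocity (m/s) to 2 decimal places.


v = sqrt(2*dP/rho)
v = sqrt(2*20565/832)
v = sqrt(49.435096)
v = 7.03 m/s


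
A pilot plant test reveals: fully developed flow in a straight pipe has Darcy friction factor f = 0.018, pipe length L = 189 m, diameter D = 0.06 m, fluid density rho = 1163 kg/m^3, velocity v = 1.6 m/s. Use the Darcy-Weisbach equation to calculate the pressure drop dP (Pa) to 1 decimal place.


dP = f * (L/D) * (rho*v^2/2)
dP = 0.018 * (189/0.06) * (1163*1.6^2/2)
L/D = 3150.0
rho*v^2/2 = 1163*2.56/2 = 1488.64
dP = 0.018 * 3150.0 * 1488.64
dP = 84405.9 Pa


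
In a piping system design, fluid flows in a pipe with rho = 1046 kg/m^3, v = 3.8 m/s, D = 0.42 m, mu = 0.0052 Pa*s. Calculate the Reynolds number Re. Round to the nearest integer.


Re = rho * v * D / mu
Re = 1046 * 3.8 * 0.42 / 0.0052
Re = 1669.416 / 0.0052
Re = 321042


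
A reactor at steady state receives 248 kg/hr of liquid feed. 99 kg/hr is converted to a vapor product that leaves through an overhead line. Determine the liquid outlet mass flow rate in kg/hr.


Steady-state mass balance on the main outlet: F_out = F_in - F_removed
F_out = 248 - 99
F_out = 149 kg/hr


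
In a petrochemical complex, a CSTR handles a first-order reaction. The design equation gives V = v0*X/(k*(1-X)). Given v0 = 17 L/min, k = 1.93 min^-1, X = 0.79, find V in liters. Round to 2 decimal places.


V = v0 * X / (k * (1 - X))
V = 17 * 0.79 / (1.93 * (1 - 0.79))
V = 13.43 / (1.93 * 0.21)
V = 13.43 / 0.4053
V = 33.14 L


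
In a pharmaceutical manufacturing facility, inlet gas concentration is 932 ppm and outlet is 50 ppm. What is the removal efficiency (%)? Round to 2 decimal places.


Efficiency = (G_in - G_out) / G_in * 100%
Efficiency = (932 - 50) / 932 * 100
Efficiency = 882 / 932 * 100
Efficiency = 94.64%


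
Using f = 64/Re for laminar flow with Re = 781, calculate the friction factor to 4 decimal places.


f = 64 / Re
f = 64 / 781
f = 0.0819


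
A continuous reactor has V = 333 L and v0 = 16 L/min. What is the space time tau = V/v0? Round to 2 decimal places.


tau = V / v0
tau = 333 / 16
tau = 20.81 min


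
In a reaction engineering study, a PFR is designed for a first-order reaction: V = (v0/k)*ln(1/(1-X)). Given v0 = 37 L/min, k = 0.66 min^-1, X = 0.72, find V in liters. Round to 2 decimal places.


V = (v0/k) * ln(1/(1-X))
V = (37/0.66) * ln(1/(1-0.72))
V = 56.060606 * ln(3.571429)
V = 56.060606 * 1.272966
V = 71.36 L


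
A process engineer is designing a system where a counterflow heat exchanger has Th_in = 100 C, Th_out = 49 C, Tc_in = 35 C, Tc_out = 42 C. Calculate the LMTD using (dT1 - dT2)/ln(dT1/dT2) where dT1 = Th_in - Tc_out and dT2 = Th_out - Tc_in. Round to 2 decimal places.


dT1 = Th_in - Tc_out = 100 - 42 = 58
dT2 = Th_out - Tc_in = 49 - 35 = 14
LMTD = (dT1 - dT2) / ln(dT1/dT2)
LMTD = (58 - 14) / ln(58/14)
LMTD = 30.96 K


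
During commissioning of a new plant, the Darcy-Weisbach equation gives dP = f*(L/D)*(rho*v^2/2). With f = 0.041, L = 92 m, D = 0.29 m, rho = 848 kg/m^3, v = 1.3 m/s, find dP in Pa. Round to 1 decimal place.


dP = f * (L/D) * (rho*v^2/2)
dP = 0.041 * (92/0.29) * (848*1.3^2/2)
L/D = 317.24137931
rho*v^2/2 = 848*1.69/2 = 716.56
dP = 0.041 * 317.24137931 * 716.56
dP = 9320.2 Pa


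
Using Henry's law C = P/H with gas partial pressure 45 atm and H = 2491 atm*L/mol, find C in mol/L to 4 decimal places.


C = P / H
C = 45 / 2491
C = 0.0181 mol/L


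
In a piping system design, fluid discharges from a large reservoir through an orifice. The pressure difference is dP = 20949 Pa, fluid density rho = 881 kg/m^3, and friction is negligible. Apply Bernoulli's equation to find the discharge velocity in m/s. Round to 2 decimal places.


v = sqrt(2*dP/rho)
v = sqrt(2*20949/881)
v = sqrt(47.557321)
v = 6.90 m/s


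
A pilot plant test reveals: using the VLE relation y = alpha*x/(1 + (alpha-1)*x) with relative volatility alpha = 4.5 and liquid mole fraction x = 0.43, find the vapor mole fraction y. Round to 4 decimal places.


y = alpha*x / (1 + (alpha-1)*x)
y = 4.5*0.43 / (1 + (4.5-1)*0.43)
y = 1.935 / (1 + 1.505)
y = 1.935 / 2.505
y = 0.7725


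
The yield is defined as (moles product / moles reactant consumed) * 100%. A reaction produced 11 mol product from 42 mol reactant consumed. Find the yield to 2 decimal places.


Yield = (moles product / moles consumed) * 100%
Yield = (11 / 42) * 100
Yield = 0.2619 * 100
Yield = 26.19%


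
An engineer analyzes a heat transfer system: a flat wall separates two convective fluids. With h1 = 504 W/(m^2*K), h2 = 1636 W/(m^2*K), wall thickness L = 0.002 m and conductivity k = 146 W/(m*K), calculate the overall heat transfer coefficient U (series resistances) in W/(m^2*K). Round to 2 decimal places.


1/U = 1/h1 + L/k + 1/h2
1/U = 1/504 + 0.002/146 + 1/1636
1/U = 0.001984127 + 1.36986e-05 + 0.0006112469
1/U = 0.0026090725
U = 383.28 W/(m^2*K)


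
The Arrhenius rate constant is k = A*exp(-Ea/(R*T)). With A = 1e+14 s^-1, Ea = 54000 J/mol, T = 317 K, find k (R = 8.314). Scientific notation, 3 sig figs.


k = A * exp(-Ea/(R*T))
k = 1e+14 * exp(-54000 / (8.314 * 317))
k = 1e+14 * exp(-20.489175)
k = 1.26e+05


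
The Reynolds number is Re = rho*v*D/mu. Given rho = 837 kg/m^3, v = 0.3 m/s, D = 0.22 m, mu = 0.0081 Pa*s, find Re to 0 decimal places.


Re = rho * v * D / mu
Re = 837 * 0.3 * 0.22 / 0.0081
Re = 55.242 / 0.0081
Re = 6820


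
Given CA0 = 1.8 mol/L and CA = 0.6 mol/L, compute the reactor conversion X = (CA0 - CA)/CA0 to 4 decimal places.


X = (CA0 - CA) / CA0
X = (1.8 - 0.6) / 1.8
X = 1.2 / 1.8
X = 0.6667


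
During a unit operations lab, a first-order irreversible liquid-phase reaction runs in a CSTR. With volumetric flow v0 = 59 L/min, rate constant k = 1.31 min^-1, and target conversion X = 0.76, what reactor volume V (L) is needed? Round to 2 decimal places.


V = v0 * X / (k * (1 - X))
V = 59 * 0.76 / (1.31 * (1 - 0.76))
V = 44.84 / (1.31 * 0.24)
V = 44.84 / 0.3144
V = 142.62 L


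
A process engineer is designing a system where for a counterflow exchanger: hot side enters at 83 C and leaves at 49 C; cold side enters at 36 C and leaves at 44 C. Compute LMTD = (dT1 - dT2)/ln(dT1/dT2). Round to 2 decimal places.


dT1 = Th_in - Tc_out = 83 - 44 = 39
dT2 = Th_out - Tc_in = 49 - 36 = 13
LMTD = (dT1 - dT2) / ln(dT1/dT2)
LMTD = (39 - 13) / ln(39/13)
LMTD = 23.67 K


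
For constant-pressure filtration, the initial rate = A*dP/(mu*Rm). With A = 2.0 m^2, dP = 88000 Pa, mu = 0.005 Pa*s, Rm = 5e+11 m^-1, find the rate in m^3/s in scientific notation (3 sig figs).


rate = A * dP / (mu * Rm)
rate = 2.0 * 88000 / (0.005 * 5e+11)
rate = 176000.0 / 2.500e+09
rate = 7.04e-05 m^3/s


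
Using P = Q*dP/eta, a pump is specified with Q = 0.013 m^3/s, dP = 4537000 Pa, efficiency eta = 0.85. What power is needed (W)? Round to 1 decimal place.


P = Q * dP / eta
P = 0.013 * 4537000 / 0.85
P = 58981.0 / 0.85
P = 69389.4 W


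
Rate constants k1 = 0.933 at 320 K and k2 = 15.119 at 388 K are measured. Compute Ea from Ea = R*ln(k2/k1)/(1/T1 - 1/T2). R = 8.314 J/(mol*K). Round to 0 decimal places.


Ea = R * ln(k2/k1) / (1/T1 - 1/T2)
ln(k2/k1) = ln(15.119/0.933) = 2.7853023
1/T1 - 1/T2 = 1/320 - 1/388 = 0.000547680412
Ea = 8.314 * 2.7853023 / 0.000547680412
Ea = 42282 J/mol


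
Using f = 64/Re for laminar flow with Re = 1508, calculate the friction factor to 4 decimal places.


f = 64 / Re
f = 64 / 1508
f = 0.0424


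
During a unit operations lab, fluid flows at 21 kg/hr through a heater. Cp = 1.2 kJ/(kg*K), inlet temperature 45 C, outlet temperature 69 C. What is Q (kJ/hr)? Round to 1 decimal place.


Q = m_dot * Cp * (T2 - T1)
Q = 21 * 1.2 * (69 - 45)
Q = 21 * 1.2 * 24
Q = 604.8 kJ/hr


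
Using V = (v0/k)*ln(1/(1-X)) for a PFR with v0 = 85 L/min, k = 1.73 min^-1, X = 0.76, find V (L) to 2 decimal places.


V = (v0/k) * ln(1/(1-X))
V = (85/1.73) * ln(1/(1-0.76))
V = 49.132948 * ln(4.166667)
V = 49.132948 * 1.427116
V = 70.12 L


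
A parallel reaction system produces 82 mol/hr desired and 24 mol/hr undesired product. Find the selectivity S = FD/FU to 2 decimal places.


S = desired product rate / undesired product rate
S = 82 / 24
S = 3.42


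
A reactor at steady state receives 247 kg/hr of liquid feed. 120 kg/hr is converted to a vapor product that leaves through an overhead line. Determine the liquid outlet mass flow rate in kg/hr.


Steady-state mass balance on the main outlet: F_out = F_in - F_removed
F_out = 247 - 120
F_out = 127 kg/hr


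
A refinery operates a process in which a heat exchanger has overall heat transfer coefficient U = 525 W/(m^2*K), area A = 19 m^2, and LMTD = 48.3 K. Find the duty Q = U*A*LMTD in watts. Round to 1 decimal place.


Q = U * A * LMTD
Q = 525 * 19 * 48.3
Q = 481792.5 W


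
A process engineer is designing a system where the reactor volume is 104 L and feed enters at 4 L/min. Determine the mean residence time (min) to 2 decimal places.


tau = V / v0
tau = 104 / 4
tau = 26.00 min


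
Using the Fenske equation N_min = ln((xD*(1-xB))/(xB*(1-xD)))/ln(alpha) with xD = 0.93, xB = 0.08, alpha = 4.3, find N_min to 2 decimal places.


N_min = ln((xD*(1-xB))/(xB*(1-xD))) / ln(alpha)
Numerator inside ln: 0.8556 / 0.0056 = 152.785714
ln(152.785714) = 5.029036
ln(alpha) = ln(4.3) = 1.458615
N_min = 5.029036 / 1.458615 = 3.45


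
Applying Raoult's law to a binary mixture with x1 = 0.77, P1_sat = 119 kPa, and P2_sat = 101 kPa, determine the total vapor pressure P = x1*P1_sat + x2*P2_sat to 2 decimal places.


P = x1*P1_sat + x2*P2_sat
x2 = 1 - x1 = 1 - 0.77 = 0.23
P = 0.77*119 + 0.23*101
P = 91.63 + 23.23
P = 114.86 kPa


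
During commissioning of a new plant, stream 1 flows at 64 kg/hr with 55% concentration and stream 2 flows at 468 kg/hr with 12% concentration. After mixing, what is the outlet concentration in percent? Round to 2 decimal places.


Mass balance on solute: F1*x1 + F2*x2 = F3*x3
F3 = F1 + F2 = 64 + 468 = 532 kg/hr
x3 = (F1*x1 + F2*x2)/F3
x3 = (64*0.55 + 468*0.12) / 532
x3 = 17.17%


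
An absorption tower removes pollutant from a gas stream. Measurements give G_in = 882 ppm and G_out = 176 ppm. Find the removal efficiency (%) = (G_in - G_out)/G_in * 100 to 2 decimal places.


Efficiency = (G_in - G_out) / G_in * 100%
Efficiency = (882 - 176) / 882 * 100
Efficiency = 706 / 882 * 100
Efficiency = 80.05%


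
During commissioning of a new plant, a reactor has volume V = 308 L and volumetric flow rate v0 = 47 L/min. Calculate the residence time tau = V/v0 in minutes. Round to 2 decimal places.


tau = V / v0
tau = 308 / 47
tau = 6.55 min


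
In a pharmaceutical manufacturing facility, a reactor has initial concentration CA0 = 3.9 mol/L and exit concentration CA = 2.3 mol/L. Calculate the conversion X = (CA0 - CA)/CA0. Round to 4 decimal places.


X = (CA0 - CA) / CA0
X = (3.9 - 2.3) / 3.9
X = 1.6 / 3.9
X = 0.4103


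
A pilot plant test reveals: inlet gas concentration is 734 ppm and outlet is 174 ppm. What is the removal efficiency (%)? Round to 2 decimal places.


Efficiency = (G_in - G_out) / G_in * 100%
Efficiency = (734 - 174) / 734 * 100
Efficiency = 560 / 734 * 100
Efficiency = 76.29%


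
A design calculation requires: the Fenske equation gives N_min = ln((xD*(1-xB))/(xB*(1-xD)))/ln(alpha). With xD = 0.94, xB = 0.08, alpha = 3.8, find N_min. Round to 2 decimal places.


N_min = ln((xD*(1-xB))/(xB*(1-xD))) / ln(alpha)
Numerator inside ln: 0.8648 / 0.0048 = 180.166667
ln(180.166667) = 5.193882
ln(alpha) = ln(3.8) = 1.335001
N_min = 5.193882 / 1.335001 = 3.89


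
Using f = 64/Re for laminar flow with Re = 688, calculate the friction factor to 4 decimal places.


f = 64 / Re
f = 64 / 688
f = 0.0930


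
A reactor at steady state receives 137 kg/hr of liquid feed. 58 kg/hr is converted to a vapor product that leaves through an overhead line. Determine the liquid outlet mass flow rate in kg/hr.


Steady-state mass balance on the main outlet: F_out = F_in - F_removed
F_out = 137 - 58
F_out = 79 kg/hr


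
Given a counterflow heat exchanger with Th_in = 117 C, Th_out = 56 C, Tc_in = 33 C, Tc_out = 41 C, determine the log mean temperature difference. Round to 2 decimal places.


dT1 = Th_in - Tc_out = 117 - 41 = 76
dT2 = Th_out - Tc_in = 56 - 33 = 23
LMTD = (dT1 - dT2) / ln(dT1/dT2)
LMTD = (76 - 23) / ln(76/23)
LMTD = 44.34 K


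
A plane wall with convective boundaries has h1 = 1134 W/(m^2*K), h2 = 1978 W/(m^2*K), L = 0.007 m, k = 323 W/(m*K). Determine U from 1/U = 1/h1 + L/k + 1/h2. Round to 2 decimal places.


1/U = 1/h1 + L/k + 1/h2
1/U = 1/1134 + 0.007/323 + 1/1978
1/U = 0.0008818342 + 2.16718e-05 + 0.0005055612
1/U = 0.0014090672
U = 709.69 W/(m^2*K)


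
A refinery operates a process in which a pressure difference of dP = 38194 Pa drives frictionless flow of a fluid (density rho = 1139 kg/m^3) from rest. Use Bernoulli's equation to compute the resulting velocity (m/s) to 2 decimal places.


v = sqrt(2*dP/rho)
v = sqrt(2*38194/1139)
v = sqrt(67.065847)
v = 8.19 m/s


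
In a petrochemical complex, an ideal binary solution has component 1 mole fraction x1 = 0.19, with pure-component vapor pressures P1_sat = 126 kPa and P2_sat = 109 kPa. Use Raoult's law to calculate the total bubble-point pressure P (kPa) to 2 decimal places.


P = x1*P1_sat + x2*P2_sat
x2 = 1 - x1 = 1 - 0.19 = 0.81
P = 0.19*126 + 0.81*109
P = 23.94 + 88.29
P = 112.23 kPa


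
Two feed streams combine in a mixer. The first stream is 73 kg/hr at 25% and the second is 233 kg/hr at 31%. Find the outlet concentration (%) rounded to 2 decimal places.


Mass balance on solute: F1*x1 + F2*x2 = F3*x3
F3 = F1 + F2 = 73 + 233 = 306 kg/hr
x3 = (F1*x1 + F2*x2)/F3
x3 = (73*0.25 + 233*0.31) / 306
x3 = 29.57%


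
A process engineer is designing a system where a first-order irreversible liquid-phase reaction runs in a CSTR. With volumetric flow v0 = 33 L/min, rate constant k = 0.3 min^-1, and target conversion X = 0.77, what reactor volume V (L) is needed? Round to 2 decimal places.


V = v0 * X / (k * (1 - X))
V = 33 * 0.77 / (0.3 * (1 - 0.77))
V = 25.41 / (0.3 * 0.23)
V = 25.41 / 0.069
V = 368.26 L


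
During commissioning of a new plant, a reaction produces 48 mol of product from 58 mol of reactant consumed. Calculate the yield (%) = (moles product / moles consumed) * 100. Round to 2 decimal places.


Yield = (moles product / moles consumed) * 100%
Yield = (48 / 58) * 100
Yield = 0.8276 * 100
Yield = 82.76%


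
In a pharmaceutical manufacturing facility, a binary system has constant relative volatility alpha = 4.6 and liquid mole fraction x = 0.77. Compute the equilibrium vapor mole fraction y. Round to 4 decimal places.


y = alpha*x / (1 + (alpha-1)*x)
y = 4.6*0.77 / (1 + (4.6-1)*0.77)
y = 3.542 / (1 + 2.772)
y = 3.542 / 3.772
y = 0.9390


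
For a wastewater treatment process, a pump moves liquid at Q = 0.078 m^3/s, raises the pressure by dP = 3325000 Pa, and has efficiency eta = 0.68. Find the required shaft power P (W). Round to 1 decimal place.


P = Q * dP / eta
P = 0.078 * 3325000 / 0.68
P = 259350.0 / 0.68
P = 381397.1 W


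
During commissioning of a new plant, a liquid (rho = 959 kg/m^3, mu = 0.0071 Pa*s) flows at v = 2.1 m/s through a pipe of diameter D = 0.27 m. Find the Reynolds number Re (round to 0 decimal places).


Re = rho * v * D / mu
Re = 959 * 2.1 * 0.27 / 0.0071
Re = 543.753 / 0.0071
Re = 76585


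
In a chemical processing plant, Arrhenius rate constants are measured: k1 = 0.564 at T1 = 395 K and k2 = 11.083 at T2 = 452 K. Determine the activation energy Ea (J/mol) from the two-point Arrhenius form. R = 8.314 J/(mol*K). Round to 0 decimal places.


Ea = R * ln(k2/k1) / (1/T1 - 1/T2)
ln(k2/k1) = ln(11.083/0.564) = 2.9781134
1/T1 - 1/T2 = 1/395 - 1/452 = 0.000319256189
Ea = 8.314 * 2.9781134 / 0.000319256189
Ea = 77555 J/mol


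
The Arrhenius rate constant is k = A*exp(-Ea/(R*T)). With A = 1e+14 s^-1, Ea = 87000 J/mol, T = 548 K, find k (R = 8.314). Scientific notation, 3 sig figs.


k = A * exp(-Ea/(R*T))
k = 1e+14 * exp(-87000 / (8.314 * 548))
k = 1e+14 * exp(-19.095396)
k = 5.09e+05


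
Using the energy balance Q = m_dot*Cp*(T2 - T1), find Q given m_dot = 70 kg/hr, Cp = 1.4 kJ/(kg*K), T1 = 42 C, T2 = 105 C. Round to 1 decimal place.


Q = m_dot * Cp * (T2 - T1)
Q = 70 * 1.4 * (105 - 42)
Q = 70 * 1.4 * 63
Q = 6174.0 kJ/hr


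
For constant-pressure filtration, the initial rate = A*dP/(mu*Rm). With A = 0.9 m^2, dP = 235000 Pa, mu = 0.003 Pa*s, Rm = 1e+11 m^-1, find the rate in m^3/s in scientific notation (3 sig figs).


rate = A * dP / (mu * Rm)
rate = 0.9 * 235000 / (0.003 * 1e+11)
rate = 211500.0 / 3.000e+08
rate = 7.05e-04 m^3/s


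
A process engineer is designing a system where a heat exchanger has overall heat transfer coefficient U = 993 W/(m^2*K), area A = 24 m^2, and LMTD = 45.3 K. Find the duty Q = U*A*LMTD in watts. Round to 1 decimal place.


Q = U * A * LMTD
Q = 993 * 24 * 45.3
Q = 1079589.6 W


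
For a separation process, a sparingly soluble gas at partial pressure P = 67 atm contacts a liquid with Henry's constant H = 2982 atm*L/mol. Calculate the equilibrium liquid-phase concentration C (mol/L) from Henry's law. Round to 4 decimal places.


C = P / H
C = 67 / 2982
C = 0.0225 mol/L


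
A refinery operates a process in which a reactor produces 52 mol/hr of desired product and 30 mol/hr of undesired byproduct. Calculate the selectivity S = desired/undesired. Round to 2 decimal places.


S = desired product rate / undesired product rate
S = 52 / 30
S = 1.73


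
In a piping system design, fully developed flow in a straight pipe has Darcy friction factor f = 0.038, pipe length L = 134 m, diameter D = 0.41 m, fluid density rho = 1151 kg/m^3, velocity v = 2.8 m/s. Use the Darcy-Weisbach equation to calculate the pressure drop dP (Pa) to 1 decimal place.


dP = f * (L/D) * (rho*v^2/2)
dP = 0.038 * (134/0.41) * (1151*2.8^2/2)
L/D = 326.82926829
rho*v^2/2 = 1151*7.84/2 = 4511.92
dP = 0.038 * 326.82926829 * 4511.92
dP = 56035.8 Pa


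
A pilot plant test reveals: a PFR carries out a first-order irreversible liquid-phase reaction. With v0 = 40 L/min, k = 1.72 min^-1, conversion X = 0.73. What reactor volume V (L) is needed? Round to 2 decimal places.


V = (v0/k) * ln(1/(1-X))
V = (40/1.72) * ln(1/(1-0.73))
V = 23.255814 * ln(3.703704)
V = 23.255814 * 1.309333
V = 30.45 L


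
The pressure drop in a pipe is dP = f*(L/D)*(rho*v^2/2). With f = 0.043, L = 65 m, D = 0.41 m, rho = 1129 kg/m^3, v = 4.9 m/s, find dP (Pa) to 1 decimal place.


dP = f * (L/D) * (rho*v^2/2)
dP = 0.043 * (65/0.41) * (1129*4.9^2/2)
L/D = 158.53658537
rho*v^2/2 = 1129*24.01/2 = 13553.645
dP = 0.043 * 158.53658537 * 13553.645
dP = 92396.2 Pa


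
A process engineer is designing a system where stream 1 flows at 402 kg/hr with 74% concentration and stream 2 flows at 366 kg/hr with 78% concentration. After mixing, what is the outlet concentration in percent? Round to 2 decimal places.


Mass balance on solute: F1*x1 + F2*x2 = F3*x3
F3 = F1 + F2 = 402 + 366 = 768 kg/hr
x3 = (F1*x1 + F2*x2)/F3
x3 = (402*0.74 + 366*0.78) / 768
x3 = 75.91%


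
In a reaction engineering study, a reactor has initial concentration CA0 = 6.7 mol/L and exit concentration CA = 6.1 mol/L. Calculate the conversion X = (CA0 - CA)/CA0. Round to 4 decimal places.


X = (CA0 - CA) / CA0
X = (6.7 - 6.1) / 6.7
X = 0.6 / 6.7
X = 0.0896


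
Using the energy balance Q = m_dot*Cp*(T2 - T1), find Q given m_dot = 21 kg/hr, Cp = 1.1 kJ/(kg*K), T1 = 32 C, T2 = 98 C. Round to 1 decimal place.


Q = m_dot * Cp * (T2 - T1)
Q = 21 * 1.1 * (98 - 32)
Q = 21 * 1.1 * 66
Q = 1524.6 kJ/hr


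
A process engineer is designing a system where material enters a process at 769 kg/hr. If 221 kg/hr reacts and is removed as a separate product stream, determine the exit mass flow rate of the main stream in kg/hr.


Steady-state mass balance on the main outlet: F_out = F_in - F_removed
F_out = 769 - 221
F_out = 548 kg/hr


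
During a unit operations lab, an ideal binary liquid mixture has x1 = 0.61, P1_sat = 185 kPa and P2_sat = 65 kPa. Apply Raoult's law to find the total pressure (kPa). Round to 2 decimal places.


P = x1*P1_sat + x2*P2_sat
x2 = 1 - x1 = 1 - 0.61 = 0.39
P = 0.61*185 + 0.39*65
P = 112.85 + 25.35
P = 138.20 kPa


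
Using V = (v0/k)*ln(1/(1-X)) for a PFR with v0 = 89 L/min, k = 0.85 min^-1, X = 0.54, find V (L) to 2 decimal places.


V = (v0/k) * ln(1/(1-X))
V = (89/0.85) * ln(1/(1-0.54))
V = 104.705882 * ln(2.173913)
V = 104.705882 * 0.776529
V = 81.31 L


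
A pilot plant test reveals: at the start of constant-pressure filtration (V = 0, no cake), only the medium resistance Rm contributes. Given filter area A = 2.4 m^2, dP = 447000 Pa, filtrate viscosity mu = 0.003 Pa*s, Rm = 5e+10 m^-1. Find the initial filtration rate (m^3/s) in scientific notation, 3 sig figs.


rate = A * dP / (mu * Rm)
rate = 2.4 * 447000 / (0.003 * 5e+10)
rate = 1072800.0 / 1.500e+08
rate = 7.15e-03 m^3/s


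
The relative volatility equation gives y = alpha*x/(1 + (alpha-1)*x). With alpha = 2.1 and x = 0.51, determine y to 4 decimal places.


y = alpha*x / (1 + (alpha-1)*x)
y = 2.1*0.51 / (1 + (2.1-1)*0.51)
y = 1.071 / (1 + 0.561)
y = 1.071 / 1.561
y = 0.6861


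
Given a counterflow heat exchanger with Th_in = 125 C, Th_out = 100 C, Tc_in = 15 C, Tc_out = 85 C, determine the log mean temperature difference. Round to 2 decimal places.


dT1 = Th_in - Tc_out = 125 - 85 = 40
dT2 = Th_out - Tc_in = 100 - 15 = 85
LMTD = (dT1 - dT2) / ln(dT1/dT2)
LMTD = (40 - 85) / ln(40/85)
LMTD = 59.70 K


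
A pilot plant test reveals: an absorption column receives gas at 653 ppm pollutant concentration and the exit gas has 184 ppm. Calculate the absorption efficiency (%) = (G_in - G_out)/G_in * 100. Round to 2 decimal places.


Efficiency = (G_in - G_out) / G_in * 100%
Efficiency = (653 - 184) / 653 * 100
Efficiency = 469 / 653 * 100
Efficiency = 71.82%


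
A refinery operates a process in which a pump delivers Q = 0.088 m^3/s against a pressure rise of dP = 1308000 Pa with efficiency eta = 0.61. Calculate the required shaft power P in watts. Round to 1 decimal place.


P = Q * dP / eta
P = 0.088 * 1308000 / 0.61
P = 115104.0 / 0.61
P = 188695.1 W


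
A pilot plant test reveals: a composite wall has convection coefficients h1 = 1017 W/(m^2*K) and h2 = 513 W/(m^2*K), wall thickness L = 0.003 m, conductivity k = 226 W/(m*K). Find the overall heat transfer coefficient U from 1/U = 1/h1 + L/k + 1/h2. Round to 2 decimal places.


1/U = 1/h1 + L/k + 1/h2
1/U = 1/1017 + 0.003/226 + 1/513
1/U = 0.0009832842 + 1.32743e-05 + 0.0019493177
1/U = 0.0029458762
U = 339.46 W/(m^2*K)


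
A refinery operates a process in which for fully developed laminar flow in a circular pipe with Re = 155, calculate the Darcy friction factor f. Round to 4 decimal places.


f = 64 / Re
f = 64 / 155
f = 0.4129


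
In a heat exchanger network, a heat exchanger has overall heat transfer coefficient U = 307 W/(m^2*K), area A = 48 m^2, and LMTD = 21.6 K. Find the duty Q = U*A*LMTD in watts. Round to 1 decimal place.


Q = U * A * LMTD
Q = 307 * 48 * 21.6
Q = 318297.6 W


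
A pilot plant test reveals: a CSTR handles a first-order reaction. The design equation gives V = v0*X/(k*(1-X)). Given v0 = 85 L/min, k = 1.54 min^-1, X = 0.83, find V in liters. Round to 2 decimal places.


V = v0 * X / (k * (1 - X))
V = 85 * 0.83 / (1.54 * (1 - 0.83))
V = 70.55 / (1.54 * 0.17)
V = 70.55 / 0.2618
V = 269.48 L


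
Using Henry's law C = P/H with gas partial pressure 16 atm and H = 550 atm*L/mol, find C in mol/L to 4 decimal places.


C = P / H
C = 16 / 550
C = 0.0291 mol/L


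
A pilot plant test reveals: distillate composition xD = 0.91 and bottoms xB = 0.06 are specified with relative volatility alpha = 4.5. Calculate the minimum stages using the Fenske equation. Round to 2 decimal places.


N_min = ln((xD*(1-xB))/(xB*(1-xD))) / ln(alpha)
Numerator inside ln: 0.8554 / 0.0054 = 158.407407
ln(158.407407) = 5.06517
ln(alpha) = ln(4.5) = 1.504077
N_min = 5.06517 / 1.504077 = 3.37


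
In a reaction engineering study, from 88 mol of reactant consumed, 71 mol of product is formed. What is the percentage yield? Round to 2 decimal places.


Yield = (moles product / moles consumed) * 100%
Yield = (71 / 88) * 100
Yield = 0.8068 * 100
Yield = 80.68%


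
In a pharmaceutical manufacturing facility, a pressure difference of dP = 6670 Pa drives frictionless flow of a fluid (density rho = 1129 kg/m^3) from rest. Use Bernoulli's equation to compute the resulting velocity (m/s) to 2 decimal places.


v = sqrt(2*dP/rho)
v = sqrt(2*6670/1129)
v = sqrt(11.815766)
v = 3.44 m/s


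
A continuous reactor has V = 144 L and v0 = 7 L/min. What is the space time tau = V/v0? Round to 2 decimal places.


tau = V / v0
tau = 144 / 7
tau = 20.57 min


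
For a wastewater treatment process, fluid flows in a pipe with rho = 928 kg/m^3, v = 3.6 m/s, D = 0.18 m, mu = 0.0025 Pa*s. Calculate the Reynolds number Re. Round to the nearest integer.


Re = rho * v * D / mu
Re = 928 * 3.6 * 0.18 / 0.0025
Re = 601.344 / 0.0025
Re = 240538


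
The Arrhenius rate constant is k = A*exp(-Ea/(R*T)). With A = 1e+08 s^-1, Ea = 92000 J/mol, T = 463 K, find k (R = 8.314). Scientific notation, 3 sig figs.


k = A * exp(-Ea/(R*T))
k = 1e+08 * exp(-92000 / (8.314 * 463))
k = 1e+08 * exp(-23.89994)
k = 4.17e-03


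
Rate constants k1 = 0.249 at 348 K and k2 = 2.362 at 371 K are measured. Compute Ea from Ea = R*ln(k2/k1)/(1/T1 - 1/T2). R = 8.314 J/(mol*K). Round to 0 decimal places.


Ea = R * ln(k2/k1) / (1/T1 - 1/T2)
ln(k2/k1) = ln(2.362/0.249) = 2.2498111
1/T1 - 1/T2 = 1/348 - 1/371 = 0.000178145429
Ea = 8.314 * 2.2498111 / 0.000178145429
Ea = 104998 J/mol


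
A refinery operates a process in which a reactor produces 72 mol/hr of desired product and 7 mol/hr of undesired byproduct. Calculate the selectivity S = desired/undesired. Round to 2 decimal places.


S = desired product rate / undesired product rate
S = 72 / 7
S = 10.29


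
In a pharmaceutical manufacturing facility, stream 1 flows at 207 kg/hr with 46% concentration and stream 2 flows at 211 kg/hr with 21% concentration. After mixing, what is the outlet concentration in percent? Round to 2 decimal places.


Mass balance on solute: F1*x1 + F2*x2 = F3*x3
F3 = F1 + F2 = 207 + 211 = 418 kg/hr
x3 = (F1*x1 + F2*x2)/F3
x3 = (207*0.46 + 211*0.21) / 418
x3 = 33.38%


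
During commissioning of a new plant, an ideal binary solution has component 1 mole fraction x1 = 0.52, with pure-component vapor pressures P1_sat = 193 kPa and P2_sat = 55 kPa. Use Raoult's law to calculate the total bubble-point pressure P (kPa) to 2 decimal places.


P = x1*P1_sat + x2*P2_sat
x2 = 1 - x1 = 1 - 0.52 = 0.48
P = 0.52*193 + 0.48*55
P = 100.36 + 26.4
P = 126.76 kPa


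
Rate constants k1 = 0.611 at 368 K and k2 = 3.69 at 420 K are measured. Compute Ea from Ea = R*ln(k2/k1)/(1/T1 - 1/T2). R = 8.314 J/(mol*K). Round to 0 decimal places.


Ea = R * ln(k2/k1) / (1/T1 - 1/T2)
ln(k2/k1) = ln(3.69/0.611) = 1.7982848
1/T1 - 1/T2 = 1/368 - 1/420 = 0.000336438923
Ea = 8.314 * 1.7982848 / 0.000336438923
Ea = 44439 J/mol


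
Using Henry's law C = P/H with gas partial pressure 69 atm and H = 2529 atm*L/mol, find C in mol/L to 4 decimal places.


C = P / H
C = 69 / 2529
C = 0.0273 mol/L


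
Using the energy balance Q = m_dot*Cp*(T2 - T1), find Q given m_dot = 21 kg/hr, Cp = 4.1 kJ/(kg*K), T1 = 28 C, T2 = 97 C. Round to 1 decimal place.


Q = m_dot * Cp * (T2 - T1)
Q = 21 * 4.1 * (97 - 28)
Q = 21 * 4.1 * 69
Q = 5940.9 kJ/hr


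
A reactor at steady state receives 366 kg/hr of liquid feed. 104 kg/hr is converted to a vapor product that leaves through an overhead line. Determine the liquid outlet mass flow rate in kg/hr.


Steady-state mass balance on the main outlet: F_out = F_in - F_removed
F_out = 366 - 104
F_out = 262 kg/hr


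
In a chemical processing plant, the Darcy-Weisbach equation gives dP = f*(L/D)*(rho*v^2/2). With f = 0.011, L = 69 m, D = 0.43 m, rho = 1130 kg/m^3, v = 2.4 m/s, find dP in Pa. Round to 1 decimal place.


dP = f * (L/D) * (rho*v^2/2)
dP = 0.011 * (69/0.43) * (1130*2.4^2/2)
L/D = 160.46511628
rho*v^2/2 = 1130*5.76/2 = 3254.4
dP = 0.011 * 160.46511628 * 3254.4
dP = 5744.4 Pa


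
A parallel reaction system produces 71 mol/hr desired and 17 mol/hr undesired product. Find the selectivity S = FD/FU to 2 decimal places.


S = desired product rate / undesired product rate
S = 71 / 17
S = 4.18


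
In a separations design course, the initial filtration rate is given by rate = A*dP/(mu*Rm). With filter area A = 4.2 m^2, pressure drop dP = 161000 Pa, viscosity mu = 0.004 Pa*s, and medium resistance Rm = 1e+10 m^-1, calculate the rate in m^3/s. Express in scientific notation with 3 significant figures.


rate = A * dP / (mu * Rm)
rate = 4.2 * 161000 / (0.004 * 1e+10)
rate = 676200.0 / 4.000e+07
rate = 1.69e-02 m^3/s


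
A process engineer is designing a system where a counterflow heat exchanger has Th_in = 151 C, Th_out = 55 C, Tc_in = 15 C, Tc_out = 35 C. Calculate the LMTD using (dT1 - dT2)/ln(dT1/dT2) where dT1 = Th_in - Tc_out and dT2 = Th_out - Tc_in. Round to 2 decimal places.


dT1 = Th_in - Tc_out = 151 - 35 = 116
dT2 = Th_out - Tc_in = 55 - 15 = 40
LMTD = (dT1 - dT2) / ln(dT1/dT2)
LMTD = (116 - 40) / ln(116/40)
LMTD = 71.38 K


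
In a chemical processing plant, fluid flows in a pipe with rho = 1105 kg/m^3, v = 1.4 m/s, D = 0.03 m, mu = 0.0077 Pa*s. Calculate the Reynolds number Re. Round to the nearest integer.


Re = rho * v * D / mu
Re = 1105 * 1.4 * 0.03 / 0.0077
Re = 46.41 / 0.0077
Re = 6027


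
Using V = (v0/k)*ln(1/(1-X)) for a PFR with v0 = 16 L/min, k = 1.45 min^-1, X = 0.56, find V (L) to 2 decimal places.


V = (v0/k) * ln(1/(1-X))
V = (16/1.45) * ln(1/(1-0.56))
V = 11.034483 * ln(2.272727)
V = 11.034483 * 0.82098
V = 9.06 L


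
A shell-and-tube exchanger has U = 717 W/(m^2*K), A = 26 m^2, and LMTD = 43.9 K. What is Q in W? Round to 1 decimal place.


Q = U * A * LMTD
Q = 717 * 26 * 43.9
Q = 818383.8 W


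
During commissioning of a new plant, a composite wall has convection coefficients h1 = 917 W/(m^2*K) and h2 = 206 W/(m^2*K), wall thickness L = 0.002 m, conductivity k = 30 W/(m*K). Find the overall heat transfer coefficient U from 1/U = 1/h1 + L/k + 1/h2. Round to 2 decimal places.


1/U = 1/h1 + L/k + 1/h2
1/U = 1/917 + 0.002/30 + 1/206
1/U = 0.0010905125 + 6.66667e-05 + 0.0048543689
1/U = 0.0060115481
U = 166.35 W/(m^2*K)


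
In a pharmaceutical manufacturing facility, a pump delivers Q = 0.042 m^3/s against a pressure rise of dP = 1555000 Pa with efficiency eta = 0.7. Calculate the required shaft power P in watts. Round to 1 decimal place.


P = Q * dP / eta
P = 0.042 * 1555000 / 0.7
P = 65310.0 / 0.7
P = 93300.0 W


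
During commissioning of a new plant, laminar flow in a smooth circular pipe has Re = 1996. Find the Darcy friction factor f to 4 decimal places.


f = 64 / Re
f = 64 / 1996
f = 0.0321


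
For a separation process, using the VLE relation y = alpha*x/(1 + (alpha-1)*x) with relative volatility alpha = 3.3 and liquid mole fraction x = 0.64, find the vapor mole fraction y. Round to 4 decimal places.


y = alpha*x / (1 + (alpha-1)*x)
y = 3.3*0.64 / (1 + (3.3-1)*0.64)
y = 2.112 / (1 + 1.472)
y = 2.112 / 2.472
y = 0.8544


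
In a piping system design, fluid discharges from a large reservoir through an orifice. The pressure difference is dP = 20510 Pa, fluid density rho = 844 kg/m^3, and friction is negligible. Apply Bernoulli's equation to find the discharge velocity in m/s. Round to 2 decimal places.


v = sqrt(2*dP/rho)
v = sqrt(2*20510/844)
v = sqrt(48.601896)
v = 6.97 m/s


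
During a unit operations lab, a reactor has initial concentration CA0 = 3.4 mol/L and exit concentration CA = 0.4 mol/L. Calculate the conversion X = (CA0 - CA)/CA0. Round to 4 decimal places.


X = (CA0 - CA) / CA0
X = (3.4 - 0.4) / 3.4
X = 3.0 / 3.4
X = 0.8824


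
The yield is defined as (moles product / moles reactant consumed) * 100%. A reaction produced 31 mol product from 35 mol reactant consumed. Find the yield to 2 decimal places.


Yield = (moles product / moles consumed) * 100%
Yield = (31 / 35) * 100
Yield = 0.8857 * 100
Yield = 88.57%


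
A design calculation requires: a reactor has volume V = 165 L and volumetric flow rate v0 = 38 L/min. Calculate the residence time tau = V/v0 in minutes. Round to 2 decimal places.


tau = V / v0
tau = 165 / 38
tau = 4.34 min


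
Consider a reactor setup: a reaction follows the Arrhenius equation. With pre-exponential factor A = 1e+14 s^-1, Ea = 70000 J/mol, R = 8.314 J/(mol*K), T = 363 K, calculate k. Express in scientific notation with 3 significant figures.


k = A * exp(-Ea/(R*T))
k = 1e+14 * exp(-70000 / (8.314 * 363))
k = 1e+14 * exp(-23.194307)
k = 8.45e+03


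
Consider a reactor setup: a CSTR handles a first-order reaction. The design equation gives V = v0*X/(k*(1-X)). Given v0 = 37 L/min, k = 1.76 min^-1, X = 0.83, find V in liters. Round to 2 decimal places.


V = v0 * X / (k * (1 - X))
V = 37 * 0.83 / (1.76 * (1 - 0.83))
V = 30.71 / (1.76 * 0.17)
V = 30.71 / 0.2992
V = 102.64 L


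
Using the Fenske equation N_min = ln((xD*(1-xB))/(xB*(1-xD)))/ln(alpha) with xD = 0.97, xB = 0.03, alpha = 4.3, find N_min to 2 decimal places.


N_min = ln((xD*(1-xB))/(xB*(1-xD))) / ln(alpha)
Numerator inside ln: 0.9409 / 0.0009 = 1045.444444
ln(1045.444444) = 6.952197
ln(alpha) = ln(4.3) = 1.458615
N_min = 6.952197 / 1.458615 = 4.77


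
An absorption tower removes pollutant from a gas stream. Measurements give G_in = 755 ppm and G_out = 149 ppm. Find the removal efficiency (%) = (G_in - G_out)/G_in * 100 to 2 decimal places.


Efficiency = (G_in - G_out) / G_in * 100%
Efficiency = (755 - 149) / 755 * 100
Efficiency = 606 / 755 * 100
Efficiency = 80.26%


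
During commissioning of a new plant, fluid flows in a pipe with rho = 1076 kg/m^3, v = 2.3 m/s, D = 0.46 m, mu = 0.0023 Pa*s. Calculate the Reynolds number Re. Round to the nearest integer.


Re = rho * v * D / mu
Re = 1076 * 2.3 * 0.46 / 0.0023
Re = 1138.408 / 0.0023
Re = 494960


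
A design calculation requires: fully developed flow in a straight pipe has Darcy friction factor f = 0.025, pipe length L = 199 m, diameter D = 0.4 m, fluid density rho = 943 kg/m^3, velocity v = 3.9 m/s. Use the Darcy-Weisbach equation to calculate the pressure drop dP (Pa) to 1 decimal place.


dP = f * (L/D) * (rho*v^2/2)
dP = 0.025 * (199/0.4) * (943*3.9^2/2)
L/D = 497.5
rho*v^2/2 = 943*15.21/2 = 7171.515
dP = 0.025 * 497.5 * 7171.515
dP = 89195.7 Pa
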